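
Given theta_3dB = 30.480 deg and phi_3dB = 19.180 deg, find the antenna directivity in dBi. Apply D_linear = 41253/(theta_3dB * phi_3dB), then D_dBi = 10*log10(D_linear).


D_linear = 41253 / (30.480 * 19.180) = 70.56543
D_dBi = 10 * log10(70.56543) = 18.49 dBi

18.49 dBi


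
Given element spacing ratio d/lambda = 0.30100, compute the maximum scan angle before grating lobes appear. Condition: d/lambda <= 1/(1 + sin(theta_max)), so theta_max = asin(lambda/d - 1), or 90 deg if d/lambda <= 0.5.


lambda/d - 1 = 1/0.30100 - 1 = 2.322259 >= 1
d/lambda <= 0.5, so the array can scan to endfire without grating lobes: theta_max = 90 deg

90 deg


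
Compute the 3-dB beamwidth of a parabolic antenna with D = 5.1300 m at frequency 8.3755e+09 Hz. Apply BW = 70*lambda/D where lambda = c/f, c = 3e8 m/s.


lambda = c / f = 3.0000e+08 / 8.3755e+09 = 0.03581876 m
BW = 70 * 0.03581876 / 5.1300 = 0.4888 deg

0.4888 deg


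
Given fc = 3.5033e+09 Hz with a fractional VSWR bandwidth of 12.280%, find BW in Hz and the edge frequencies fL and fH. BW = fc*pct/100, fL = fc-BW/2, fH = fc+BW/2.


BW = 3.5033e+09 * 12.280/100 = 4.302052e+08 Hz
fL = 3.5033e+09 - 4.302052e+08/2 = 3.288e+09 Hz
fH = 3.5033e+09 + 4.302052e+08/2 = 3.718e+09 Hz

BW=4.302e+08 Hz, fL=3.288e+09 Hz, fH=3.718e+09 Hz


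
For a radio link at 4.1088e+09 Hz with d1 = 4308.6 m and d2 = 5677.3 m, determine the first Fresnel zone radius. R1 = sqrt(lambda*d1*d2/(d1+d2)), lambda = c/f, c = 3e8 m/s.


lambda = c / f = 3.0000e+08 / 4.1088e+09 = 0.07301402 m
R1 = sqrt(0.07301402 * 4308.6 * 5677.3 / (4308.6 + 5677.3)) = 13.37 m

13.37 m


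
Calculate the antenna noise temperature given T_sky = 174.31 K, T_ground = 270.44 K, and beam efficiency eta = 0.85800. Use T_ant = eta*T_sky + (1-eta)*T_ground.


T_ant = 0.85800 * 174.31 + (1 - 0.85800) * 270.44 = 188.0 K

188.0 K


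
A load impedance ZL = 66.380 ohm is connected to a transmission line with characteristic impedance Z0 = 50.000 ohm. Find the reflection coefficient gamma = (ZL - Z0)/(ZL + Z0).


gamma = (66.380 - 50.000) / (66.380 + 50.000) = 0.1407

0.1407


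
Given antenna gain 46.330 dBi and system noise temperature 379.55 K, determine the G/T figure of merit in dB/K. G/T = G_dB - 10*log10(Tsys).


G/T = 46.330 - 10*log10(379.55) = 46.330 - 25.79269 = 20.54 dB/K

20.54 dB/K


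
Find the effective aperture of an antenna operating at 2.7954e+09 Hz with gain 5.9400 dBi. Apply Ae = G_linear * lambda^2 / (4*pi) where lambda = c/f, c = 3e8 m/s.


lambda = c / f = 3.0000e+08 / 2.7954e+09 = 0.1073192 m
G_linear = 10^(5.9400/10) = 3.926449
Ae = G_linear * lambda^2 / (4*pi) = 3.926449 * 0.1073192^2 / (4*pi) = 3.599e-03 m^2

3.599e-03 m^2


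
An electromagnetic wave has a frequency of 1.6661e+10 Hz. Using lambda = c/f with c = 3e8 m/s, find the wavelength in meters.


lambda = c / f = 3.0000e+08 / 1.6661e+10 = 0.01801 m

0.01801 m


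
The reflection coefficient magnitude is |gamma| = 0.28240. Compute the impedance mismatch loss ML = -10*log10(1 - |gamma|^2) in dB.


ML = -10 * log10(1 - 0.28240^2) = -10 * log10(0.92025024) = 0.3609 dB

0.3609 dB


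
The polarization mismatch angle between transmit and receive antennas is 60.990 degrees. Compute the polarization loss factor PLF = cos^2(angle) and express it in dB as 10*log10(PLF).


PLF_linear = cos^2(60.990 deg) = 0.2351884
PLF_dB = 10 * log10(0.2351884) = -6.286 dB

-6.286 dB


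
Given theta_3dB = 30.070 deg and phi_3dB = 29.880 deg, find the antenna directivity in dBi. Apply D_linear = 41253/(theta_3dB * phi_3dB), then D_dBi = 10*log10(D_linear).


D_linear = 41253 / (30.070 * 29.880) = 45.91362
D_dBi = 10 * log10(45.91362) = 16.62 dBi

16.62 dBi


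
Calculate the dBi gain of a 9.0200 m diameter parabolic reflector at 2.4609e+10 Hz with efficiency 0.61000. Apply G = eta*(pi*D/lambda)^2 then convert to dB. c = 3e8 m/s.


lambda = c / f = 3.0000e+08 / 2.4609e+10 = 0.01219066 m
G_linear = 0.61000 * (pi * 9.0200 / 0.01219066)^2 = 3.296008e+06
G_dBi = 10 * log10(3.296008e+06) = 65.18 dBi

65.18 dBi


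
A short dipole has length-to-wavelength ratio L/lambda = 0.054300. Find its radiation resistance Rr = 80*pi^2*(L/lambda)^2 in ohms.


Rr = 80 * pi^2 * (0.054300)^2 = 80 * 9.869604 * 2.948490e-03 = 2.328 ohm

2.328 ohm


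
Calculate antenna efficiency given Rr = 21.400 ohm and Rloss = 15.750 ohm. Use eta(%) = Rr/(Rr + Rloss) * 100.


eta = 21.400 / (21.400 + 15.750) * 100 = 57.60%

57.60%


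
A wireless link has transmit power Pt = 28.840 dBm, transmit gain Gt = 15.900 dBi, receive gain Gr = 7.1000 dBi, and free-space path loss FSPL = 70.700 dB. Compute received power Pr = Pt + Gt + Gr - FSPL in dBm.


Pr = 28.840 + 15.900 + 7.1000 - 70.700 = -18.86 dBm

-18.86 dBm


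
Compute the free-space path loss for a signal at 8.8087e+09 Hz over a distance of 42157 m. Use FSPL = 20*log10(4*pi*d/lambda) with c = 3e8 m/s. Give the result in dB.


lambda = c / f = 3.0000e+08 / 8.8087e+09 = 0.03405724 m
FSPL = 20 * log10(4*pi*42157/0.03405724) = 143.8 dB

143.8 dB


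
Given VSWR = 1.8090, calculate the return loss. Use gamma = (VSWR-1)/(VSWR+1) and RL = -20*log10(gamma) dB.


gamma = (1.8090 - 1) / (1.8090 + 1) = 0.2880028
RL = -20 * log10(0.2880028) = 10.81 dB

10.81 dB


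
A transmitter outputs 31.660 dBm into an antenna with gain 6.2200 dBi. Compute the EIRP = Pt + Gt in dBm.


EIRP = Pt + Gt = 31.660 + 6.2200 = 37.88 dBm

37.88 dBm


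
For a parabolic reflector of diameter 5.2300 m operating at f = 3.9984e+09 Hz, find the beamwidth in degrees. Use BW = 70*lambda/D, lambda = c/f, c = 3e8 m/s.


lambda = c / f = 3.0000e+08 / 3.9984e+09 = 0.07503001 m
BW = 70 * 0.07503001 / 5.2300 = 1.004 deg

1.004 deg


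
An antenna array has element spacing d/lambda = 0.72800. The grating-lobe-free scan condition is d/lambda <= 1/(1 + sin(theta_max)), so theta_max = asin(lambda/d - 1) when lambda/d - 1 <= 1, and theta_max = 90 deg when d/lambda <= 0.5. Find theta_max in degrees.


lambda/d - 1 = 1/0.72800 - 1 = 0.3736264
theta_max = asin(0.3736264) = 21.94 deg

21.94 deg


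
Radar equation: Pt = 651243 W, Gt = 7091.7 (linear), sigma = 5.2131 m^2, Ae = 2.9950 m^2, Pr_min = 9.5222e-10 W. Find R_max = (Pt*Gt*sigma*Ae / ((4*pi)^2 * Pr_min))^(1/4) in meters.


R^4 = 651243*7091.7*5.2131*2.9950 / ((4*pi)^2 * 9.5222e-10) = 4.795449e+17
R_max = 4.795449e+17^0.25 = 26315 m

26315 m


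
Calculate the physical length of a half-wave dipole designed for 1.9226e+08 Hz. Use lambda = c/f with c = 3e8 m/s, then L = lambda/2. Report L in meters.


lambda = c / f = 3.0000e+08 / 1.9226e+08 = 1.560387 m
L = lambda / 2 = 1.560387 / 2 = 0.7802 m

0.7802 m


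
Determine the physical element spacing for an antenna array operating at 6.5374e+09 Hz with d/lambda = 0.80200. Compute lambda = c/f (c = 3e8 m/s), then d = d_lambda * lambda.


lambda = c / f = 3.0000e+08 / 6.5374e+09 = 0.04588980 m
d = 0.80200 * 0.04588980 = 0.03680 m

0.03680 m


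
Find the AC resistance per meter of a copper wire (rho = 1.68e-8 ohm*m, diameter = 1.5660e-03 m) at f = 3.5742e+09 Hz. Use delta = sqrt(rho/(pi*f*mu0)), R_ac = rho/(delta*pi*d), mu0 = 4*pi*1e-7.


delta = sqrt(1.68e-8 / (pi * 3.5742e+09 * 4*pi*1e-7)) = 1.091152e-06 m
R_ac = 1.68e-8 / (1.091152e-06 * pi * 1.5660e-03) = 3.130 ohm/m

3.130 ohm/m


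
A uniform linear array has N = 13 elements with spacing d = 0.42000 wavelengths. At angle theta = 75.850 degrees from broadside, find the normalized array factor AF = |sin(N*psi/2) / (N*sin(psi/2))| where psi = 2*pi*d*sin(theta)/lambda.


psi = 2*pi*0.42000*sin(75.850 deg) = 2.558870 rad
AF = |sin(13*2.558870/2) / (13*sin(2.558870/2))| = 0.06412

0.06412


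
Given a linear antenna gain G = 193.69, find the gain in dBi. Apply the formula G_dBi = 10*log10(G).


G_dBi = 10 * log10(193.69) = 22.87 dBi

22.87 dBi


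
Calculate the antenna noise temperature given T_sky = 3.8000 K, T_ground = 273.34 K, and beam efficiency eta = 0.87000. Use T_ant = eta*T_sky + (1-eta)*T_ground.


T_ant = 0.87000 * 3.8000 + (1 - 0.87000) * 273.34 = 38.84 K

38.84 K


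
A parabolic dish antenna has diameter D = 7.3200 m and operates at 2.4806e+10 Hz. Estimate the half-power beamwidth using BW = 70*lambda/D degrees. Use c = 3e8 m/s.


lambda = c / f = 3.0000e+08 / 2.4806e+10 = 0.01209385 m
BW = 70 * 0.01209385 / 7.3200 = 0.1157 deg

0.1157 deg


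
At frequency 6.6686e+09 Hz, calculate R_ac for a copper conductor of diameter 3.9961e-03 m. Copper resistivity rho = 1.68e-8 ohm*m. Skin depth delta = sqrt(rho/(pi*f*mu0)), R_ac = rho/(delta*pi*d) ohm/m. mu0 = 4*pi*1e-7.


delta = sqrt(1.68e-8 / (pi * 6.6686e+09 * 4*pi*1e-7)) = 7.988357e-07 m
R_ac = 1.68e-8 / (7.988357e-07 * pi * 3.9961e-03) = 1.675 ohm/m

1.675 ohm/m


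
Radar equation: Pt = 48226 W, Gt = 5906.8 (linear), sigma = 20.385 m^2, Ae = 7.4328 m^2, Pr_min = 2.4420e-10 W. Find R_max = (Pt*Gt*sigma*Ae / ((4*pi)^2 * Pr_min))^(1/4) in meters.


R^4 = 48226*5906.8*20.385*7.4328 / ((4*pi)^2 * 2.4420e-10) = 1.119261e+18
R_max = 1.119261e+18^0.25 = 32526 m

32526 m


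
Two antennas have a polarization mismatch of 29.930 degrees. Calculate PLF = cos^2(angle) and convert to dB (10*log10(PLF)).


PLF_linear = cos^2(29.930 deg) = 0.7510573
PLF_dB = 10 * log10(0.7510573) = -1.243 dB

-1.243 dB


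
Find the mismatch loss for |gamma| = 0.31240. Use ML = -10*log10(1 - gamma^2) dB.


ML = -10 * log10(1 - 0.31240^2) = -10 * log10(0.90240624) = 0.4460 dB

0.4460 dB


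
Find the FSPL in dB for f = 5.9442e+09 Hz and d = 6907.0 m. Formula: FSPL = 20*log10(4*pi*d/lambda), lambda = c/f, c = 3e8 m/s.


lambda = c / f = 3.0000e+08 / 5.9442e+09 = 0.05046937 m
FSPL = 20 * log10(4*pi*6907.0/0.05046937) = 124.7 dB

124.7 dB


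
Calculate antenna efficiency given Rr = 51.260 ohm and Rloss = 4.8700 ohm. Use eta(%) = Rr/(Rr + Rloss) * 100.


eta = 51.260 / (51.260 + 4.8700) * 100 = 91.32%

91.32%


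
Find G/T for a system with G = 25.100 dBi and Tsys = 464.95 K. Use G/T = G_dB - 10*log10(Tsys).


G/T = 25.100 - 10*log10(464.95) = 25.100 - 26.67406 = -1.574 dB/K

-1.574 dB/K


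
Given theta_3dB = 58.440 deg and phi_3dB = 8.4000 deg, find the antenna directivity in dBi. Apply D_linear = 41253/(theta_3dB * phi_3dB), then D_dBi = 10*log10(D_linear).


D_linear = 41253 / (58.440 * 8.4000) = 84.03613
D_dBi = 10 * log10(84.03613) = 19.24 dBi

19.24 dBi


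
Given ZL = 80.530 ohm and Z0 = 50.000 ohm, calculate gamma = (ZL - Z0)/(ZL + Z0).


gamma = (80.530 - 50.000) / (80.530 + 50.000) = 0.2339

0.2339


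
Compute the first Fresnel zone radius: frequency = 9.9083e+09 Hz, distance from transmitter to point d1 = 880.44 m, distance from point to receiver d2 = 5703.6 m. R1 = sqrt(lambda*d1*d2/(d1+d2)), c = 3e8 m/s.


lambda = c / f = 3.0000e+08 / 9.9083e+09 = 0.03027765 m
R1 = sqrt(0.03027765 * 880.44 * 5703.6 / (880.44 + 5703.6)) = 4.806 m

4.806 m


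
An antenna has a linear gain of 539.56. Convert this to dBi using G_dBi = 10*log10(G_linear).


G_dBi = 10 * log10(539.56) = 27.32 dBi

27.32 dBi


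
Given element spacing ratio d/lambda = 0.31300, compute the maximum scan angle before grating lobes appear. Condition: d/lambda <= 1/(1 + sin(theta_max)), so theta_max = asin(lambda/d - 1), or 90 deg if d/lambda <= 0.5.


lambda/d - 1 = 1/0.31300 - 1 = 2.194888 >= 1
d/lambda <= 0.5, so the array can scan to endfire without grating lobes: theta_max = 90 deg

90 deg


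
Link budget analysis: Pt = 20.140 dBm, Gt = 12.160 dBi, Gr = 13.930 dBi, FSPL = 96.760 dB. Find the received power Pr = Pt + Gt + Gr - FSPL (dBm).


Pr = 20.140 + 12.160 + 13.930 - 96.760 = -50.53 dBm

-50.53 dBm


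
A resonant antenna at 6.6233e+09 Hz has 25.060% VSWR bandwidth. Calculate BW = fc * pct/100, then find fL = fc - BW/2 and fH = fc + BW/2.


BW = 6.6233e+09 * 25.060/100 = 1.659799e+09 Hz
fL = 6.6233e+09 - 1.659799e+09/2 = 5.793e+09 Hz
fH = 6.6233e+09 + 1.659799e+09/2 = 7.453e+09 Hz

BW=1.660e+09 Hz, fL=5.793e+09 Hz, fH=7.453e+09 Hz


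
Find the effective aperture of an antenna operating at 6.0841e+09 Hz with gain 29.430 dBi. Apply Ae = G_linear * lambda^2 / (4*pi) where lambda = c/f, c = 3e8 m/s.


lambda = c / f = 3.0000e+08 / 6.0841e+09 = 0.04930885 m
G_linear = 10^(29.430/10) = 877.0008
Ae = G_linear * lambda^2 / (4*pi) = 877.0008 * 0.04930885^2 / (4*pi) = 0.1697 m^2

0.1697 m^2


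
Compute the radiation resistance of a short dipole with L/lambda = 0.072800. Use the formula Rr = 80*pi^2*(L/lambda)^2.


Rr = 80 * pi^2 * (0.072800)^2 = 80 * 9.869604 * 5.299840e-03 = 4.185 ohm

4.185 ohm


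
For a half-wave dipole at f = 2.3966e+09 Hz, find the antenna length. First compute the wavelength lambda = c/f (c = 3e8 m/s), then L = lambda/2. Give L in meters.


lambda = c / f = 3.0000e+08 / 2.3966e+09 = 0.1251773 m
L = lambda / 2 = 0.1251773 / 2 = 0.06259 m

0.06259 m


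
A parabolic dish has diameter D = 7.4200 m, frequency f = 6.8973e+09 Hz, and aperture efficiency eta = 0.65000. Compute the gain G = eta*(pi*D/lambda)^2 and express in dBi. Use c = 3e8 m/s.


lambda = c / f = 3.0000e+08 / 6.8973e+09 = 0.04349528 m
G_linear = 0.65000 * (pi * 7.4200 / 0.04349528)^2 = 186696.7
G_dBi = 10 * log10(186696.7) = 52.71 dBi

52.71 dBi


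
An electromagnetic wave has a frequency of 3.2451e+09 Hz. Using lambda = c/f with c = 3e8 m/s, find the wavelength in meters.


lambda = c / f = 3.0000e+08 / 3.2451e+09 = 0.09245 m

0.09245 m


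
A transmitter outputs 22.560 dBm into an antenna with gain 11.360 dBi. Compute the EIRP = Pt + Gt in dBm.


EIRP = Pt + Gt = 22.560 + 11.360 = 33.92 dBm

33.92 dBm


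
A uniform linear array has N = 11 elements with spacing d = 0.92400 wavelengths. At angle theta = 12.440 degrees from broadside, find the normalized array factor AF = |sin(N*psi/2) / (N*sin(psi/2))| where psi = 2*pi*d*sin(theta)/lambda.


psi = 2*pi*0.92400*sin(12.440 deg) = 1.250639 rad
AF = |sin(11*1.250639/2) / (11*sin(1.250639/2))| = 0.08709

0.08709


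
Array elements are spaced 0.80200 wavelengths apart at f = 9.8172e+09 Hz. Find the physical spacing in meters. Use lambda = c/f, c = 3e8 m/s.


lambda = c / f = 3.0000e+08 / 9.8172e+09 = 0.03055861 m
d = 0.80200 * 0.03055861 = 0.02451 m

0.02451 m


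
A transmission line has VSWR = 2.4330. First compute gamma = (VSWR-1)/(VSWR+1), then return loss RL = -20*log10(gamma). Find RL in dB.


gamma = (2.4330 - 1) / (2.4330 + 1) = 0.4174192
RL = -20 * log10(0.4174192) = 7.589 dB

7.589 dB


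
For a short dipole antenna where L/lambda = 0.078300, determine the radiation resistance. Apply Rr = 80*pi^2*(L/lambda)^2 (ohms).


Rr = 80 * pi^2 * (0.078300)^2 = 80 * 9.869604 * 6.130890e-03 = 4.841 ohm

4.841 ohm


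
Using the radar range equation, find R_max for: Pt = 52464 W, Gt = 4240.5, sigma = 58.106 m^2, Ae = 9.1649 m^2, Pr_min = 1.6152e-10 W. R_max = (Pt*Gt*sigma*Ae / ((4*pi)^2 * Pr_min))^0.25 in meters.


R^4 = 52464*4240.5*58.106*9.1649 / ((4*pi)^2 * 1.6152e-10) = 4.644951e+18
R_max = 4.644951e+18^0.25 = 46424 m

46424 m


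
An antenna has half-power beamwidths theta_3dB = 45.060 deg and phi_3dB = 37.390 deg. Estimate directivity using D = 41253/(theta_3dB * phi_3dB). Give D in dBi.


D_linear = 41253 / (45.060 * 37.390) = 24.48549
D_dBi = 10 * log10(24.48549) = 13.89 dBi

13.89 dBi


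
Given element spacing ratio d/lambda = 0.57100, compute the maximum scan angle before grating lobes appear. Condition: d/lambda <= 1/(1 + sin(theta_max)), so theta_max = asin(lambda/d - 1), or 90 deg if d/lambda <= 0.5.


lambda/d - 1 = 1/0.57100 - 1 = 0.7513135
theta_max = asin(0.7513135) = 48.70 deg

48.70 deg


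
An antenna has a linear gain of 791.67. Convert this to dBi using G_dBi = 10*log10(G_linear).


G_dBi = 10 * log10(791.67) = 28.99 dBi

28.99 dBi


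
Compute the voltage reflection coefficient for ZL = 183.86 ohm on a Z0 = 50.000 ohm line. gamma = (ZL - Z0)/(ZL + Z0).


gamma = (183.86 - 50.000) / (183.86 + 50.000) = 0.5724

0.5724


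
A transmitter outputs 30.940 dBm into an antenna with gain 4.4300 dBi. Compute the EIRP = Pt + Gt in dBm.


EIRP = Pt + Gt = 30.940 + 4.4300 = 35.37 dBm

35.37 dBm


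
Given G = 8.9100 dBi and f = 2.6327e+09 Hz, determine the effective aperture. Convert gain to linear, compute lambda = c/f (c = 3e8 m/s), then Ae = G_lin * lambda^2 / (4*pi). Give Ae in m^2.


lambda = c / f = 3.0000e+08 / 2.6327e+09 = 0.1139515 m
G_linear = 10^(8.9100/10) = 7.780366
Ae = G_linear * lambda^2 / (4*pi) = 7.780366 * 0.1139515^2 / (4*pi) = 8.040e-03 m^2

8.040e-03 m^2


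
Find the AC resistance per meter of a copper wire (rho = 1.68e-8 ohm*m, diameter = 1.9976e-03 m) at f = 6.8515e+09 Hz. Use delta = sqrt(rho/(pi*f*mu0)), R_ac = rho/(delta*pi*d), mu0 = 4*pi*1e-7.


delta = sqrt(1.68e-8 / (pi * 6.8515e+09 * 4*pi*1e-7)) = 7.881011e-07 m
R_ac = 1.68e-8 / (7.881011e-07 * pi * 1.9976e-03) = 3.397 ohm/m

3.397 ohm/m


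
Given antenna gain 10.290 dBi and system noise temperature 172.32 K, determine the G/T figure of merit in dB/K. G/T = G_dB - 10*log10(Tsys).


G/T = 10.290 - 10*log10(172.32) = 10.290 - 22.36336 = -12.07 dB/K

-12.07 dB/K


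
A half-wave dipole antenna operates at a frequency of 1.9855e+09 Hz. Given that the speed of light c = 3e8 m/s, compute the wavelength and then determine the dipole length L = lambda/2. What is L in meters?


lambda = c / f = 3.0000e+08 / 1.9855e+09 = 0.1510954 m
L = lambda / 2 = 0.1510954 / 2 = 0.07555 m

0.07555 m


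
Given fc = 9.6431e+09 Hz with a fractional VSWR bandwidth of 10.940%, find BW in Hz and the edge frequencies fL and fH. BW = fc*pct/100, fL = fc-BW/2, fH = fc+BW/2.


BW = 9.6431e+09 * 10.940/100 = 1.054955e+09 Hz
fL = 9.6431e+09 - 1.054955e+09/2 = 9.116e+09 Hz
fH = 9.6431e+09 + 1.054955e+09/2 = 1.017e+10 Hz

BW=1.055e+09 Hz, fL=9.116e+09 Hz, fH=1.017e+10 Hz


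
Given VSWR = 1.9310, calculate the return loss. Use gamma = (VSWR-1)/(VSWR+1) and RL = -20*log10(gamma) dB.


gamma = (1.9310 - 1) / (1.9310 + 1) = 0.3176390
RL = -20 * log10(0.3176390) = 9.961 dB

9.961 dB


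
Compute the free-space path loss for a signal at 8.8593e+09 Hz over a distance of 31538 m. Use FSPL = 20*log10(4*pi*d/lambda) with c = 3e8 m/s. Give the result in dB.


lambda = c / f = 3.0000e+08 / 8.8593e+09 = 0.03386272 m
FSPL = 20 * log10(4*pi*31538/0.03386272) = 141.4 dB

141.4 dB


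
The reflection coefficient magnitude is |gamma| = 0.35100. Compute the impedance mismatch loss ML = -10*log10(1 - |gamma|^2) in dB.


ML = -10 * log10(1 - 0.35100^2) = -10 * log10(0.876799) = 0.5710 dB

0.5710 dB


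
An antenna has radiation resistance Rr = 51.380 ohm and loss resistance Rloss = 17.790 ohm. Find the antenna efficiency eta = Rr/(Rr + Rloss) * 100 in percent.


eta = 51.380 / (51.380 + 17.790) * 100 = 74.28%

74.28%


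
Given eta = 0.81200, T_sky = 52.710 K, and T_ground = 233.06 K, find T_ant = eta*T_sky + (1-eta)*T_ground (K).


T_ant = 0.81200 * 52.710 + (1 - 0.81200) * 233.06 = 86.62 K

86.62 K


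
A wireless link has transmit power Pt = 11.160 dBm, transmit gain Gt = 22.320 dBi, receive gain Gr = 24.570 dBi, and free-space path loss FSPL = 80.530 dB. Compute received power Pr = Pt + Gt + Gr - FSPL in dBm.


Pr = 11.160 + 22.320 + 24.570 - 80.530 = -22.48 dBm

-22.48 dBm


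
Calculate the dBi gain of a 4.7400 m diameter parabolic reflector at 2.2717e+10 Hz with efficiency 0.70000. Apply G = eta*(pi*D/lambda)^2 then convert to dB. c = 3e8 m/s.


lambda = c / f = 3.0000e+08 / 2.2717e+10 = 0.01320597 m
G_linear = 0.70000 * (pi * 4.7400 / 0.01320597)^2 = 890048.9
G_dBi = 10 * log10(890048.9) = 59.49 dBi

59.49 dBi


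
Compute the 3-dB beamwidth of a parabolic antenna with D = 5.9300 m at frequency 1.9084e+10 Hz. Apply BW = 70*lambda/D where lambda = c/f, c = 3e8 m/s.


lambda = c / f = 3.0000e+08 / 1.9084e+10 = 0.01571997 m
BW = 70 * 0.01571997 / 5.9300 = 0.1856 deg

0.1856 deg


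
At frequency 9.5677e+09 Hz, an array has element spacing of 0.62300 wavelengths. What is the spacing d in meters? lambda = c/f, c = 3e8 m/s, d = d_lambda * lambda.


lambda = c / f = 3.0000e+08 / 9.5677e+09 = 0.03135550 m
d = 0.62300 * 0.03135550 = 0.01953 m

0.01953 m


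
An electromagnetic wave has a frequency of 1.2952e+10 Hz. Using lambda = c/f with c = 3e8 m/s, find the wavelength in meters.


lambda = c / f = 3.0000e+08 / 1.2952e+10 = 0.02316 m

0.02316 m


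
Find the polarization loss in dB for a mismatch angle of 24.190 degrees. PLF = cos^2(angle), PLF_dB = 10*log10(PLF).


PLF_linear = cos^2(24.190 deg) = 0.8320936
PLF_dB = 10 * log10(0.8320936) = -0.7983 dB

-0.7983 dB


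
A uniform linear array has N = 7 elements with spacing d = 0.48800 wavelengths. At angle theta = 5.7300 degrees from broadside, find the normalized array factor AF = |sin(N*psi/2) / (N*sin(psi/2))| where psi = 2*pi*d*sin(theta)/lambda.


psi = 2*pi*0.48800*sin(5.7300 deg) = 0.3061311 rad
AF = |sin(7*0.3061311/2) / (7*sin(0.3061311/2))| = 0.8226

0.8226


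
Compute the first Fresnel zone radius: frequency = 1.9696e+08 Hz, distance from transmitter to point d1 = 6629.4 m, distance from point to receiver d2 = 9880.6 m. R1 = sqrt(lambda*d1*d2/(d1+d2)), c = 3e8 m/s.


lambda = c / f = 3.0000e+08 / 1.9696e+08 = 1.523152 m
R1 = sqrt(1.523152 * 6629.4 * 9880.6 / (6629.4 + 9880.6)) = 77.74 m

77.74 m


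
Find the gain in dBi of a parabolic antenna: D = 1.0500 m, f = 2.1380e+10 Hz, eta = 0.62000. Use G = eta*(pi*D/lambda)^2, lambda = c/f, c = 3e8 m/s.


lambda = c / f = 3.0000e+08 / 2.1380e+10 = 0.01403181 m
G_linear = 0.62000 * (pi * 1.0500 / 0.01403181)^2 = 34264.36
G_dBi = 10 * log10(34264.36) = 45.35 dBi

45.35 dBi


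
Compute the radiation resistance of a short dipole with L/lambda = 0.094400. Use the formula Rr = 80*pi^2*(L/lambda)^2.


Rr = 80 * pi^2 * (0.094400)^2 = 80 * 9.869604 * 8.911360e-03 = 7.036 ohm

7.036 ohm


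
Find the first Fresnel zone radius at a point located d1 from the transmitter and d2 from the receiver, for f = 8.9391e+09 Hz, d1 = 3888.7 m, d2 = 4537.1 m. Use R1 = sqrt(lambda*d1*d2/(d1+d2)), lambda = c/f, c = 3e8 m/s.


lambda = c / f = 3.0000e+08 / 8.9391e+09 = 0.03356043 m
R1 = sqrt(0.03356043 * 3888.7 * 4537.1 / (3888.7 + 4537.1)) = 8.383 m

8.383 m


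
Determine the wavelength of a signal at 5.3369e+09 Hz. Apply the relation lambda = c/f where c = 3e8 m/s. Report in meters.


lambda = c / f = 3.0000e+08 / 5.3369e+09 = 0.05621 m

0.05621 m


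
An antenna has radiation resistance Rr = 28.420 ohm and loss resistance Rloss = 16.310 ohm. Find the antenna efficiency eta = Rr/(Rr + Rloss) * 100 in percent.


eta = 28.420 / (28.420 + 16.310) * 100 = 63.54%

63.54%


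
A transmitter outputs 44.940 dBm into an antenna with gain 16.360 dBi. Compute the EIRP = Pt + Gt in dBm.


EIRP = Pt + Gt = 44.940 + 16.360 = 61.30 dBm

61.30 dBm


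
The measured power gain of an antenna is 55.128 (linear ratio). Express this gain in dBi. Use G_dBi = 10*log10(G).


G_dBi = 10 * log10(55.128) = 17.41 dBi

17.41 dBi


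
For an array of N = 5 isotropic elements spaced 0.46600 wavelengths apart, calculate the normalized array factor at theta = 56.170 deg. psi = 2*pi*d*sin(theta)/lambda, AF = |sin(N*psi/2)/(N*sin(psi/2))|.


psi = 2*pi*0.46600*sin(56.170 deg) = 2.432240 rad
AF = |sin(5*2.432240/2) / (5*sin(2.432240/2))| = 0.04291

0.04291


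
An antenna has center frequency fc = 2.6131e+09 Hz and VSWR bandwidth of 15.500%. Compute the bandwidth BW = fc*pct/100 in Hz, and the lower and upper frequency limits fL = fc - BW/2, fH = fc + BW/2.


BW = 2.6131e+09 * 15.500/100 = 4.050305e+08 Hz
fL = 2.6131e+09 - 4.050305e+08/2 = 2.411e+09 Hz
fH = 2.6131e+09 + 4.050305e+08/2 = 2.816e+09 Hz

BW=4.050e+08 Hz, fL=2.411e+09 Hz, fH=2.816e+09 Hz


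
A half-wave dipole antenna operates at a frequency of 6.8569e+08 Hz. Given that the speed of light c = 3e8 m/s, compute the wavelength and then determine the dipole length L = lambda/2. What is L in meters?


lambda = c / f = 3.0000e+08 / 6.8569e+08 = 0.4375155 m
L = lambda / 2 = 0.4375155 / 2 = 0.2188 m

0.2188 m


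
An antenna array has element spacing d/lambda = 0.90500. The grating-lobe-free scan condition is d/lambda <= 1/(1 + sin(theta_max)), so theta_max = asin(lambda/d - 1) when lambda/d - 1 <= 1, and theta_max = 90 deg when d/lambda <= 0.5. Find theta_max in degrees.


lambda/d - 1 = 1/0.90500 - 1 = 0.1049724
theta_max = asin(0.1049724) = 6.026 deg

6.026 deg


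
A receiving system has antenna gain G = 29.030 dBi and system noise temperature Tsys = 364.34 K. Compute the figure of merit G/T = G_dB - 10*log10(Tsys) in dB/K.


G/T = 29.030 - 10*log10(364.34) = 29.030 - 25.61507 = 3.415 dB/K

3.415 dB/K


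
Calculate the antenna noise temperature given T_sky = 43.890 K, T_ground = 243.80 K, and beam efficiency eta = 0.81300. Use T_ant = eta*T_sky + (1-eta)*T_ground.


T_ant = 0.81300 * 43.890 + (1 - 0.81300) * 243.80 = 81.27 K

81.27 K


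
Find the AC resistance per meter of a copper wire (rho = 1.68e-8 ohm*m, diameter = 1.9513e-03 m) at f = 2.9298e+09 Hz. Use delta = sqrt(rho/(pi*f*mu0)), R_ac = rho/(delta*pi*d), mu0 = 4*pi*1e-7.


delta = sqrt(1.68e-8 / (pi * 2.9298e+09 * 4*pi*1e-7)) = 1.205191e-06 m
R_ac = 1.68e-8 / (1.205191e-06 * pi * 1.9513e-03) = 2.274 ohm/m

2.274 ohm/m


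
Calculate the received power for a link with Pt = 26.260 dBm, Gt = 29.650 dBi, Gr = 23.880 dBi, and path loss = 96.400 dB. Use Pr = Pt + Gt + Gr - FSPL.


Pr = 26.260 + 29.650 + 23.880 - 96.400 = -16.61 dBm

-16.61 dBm


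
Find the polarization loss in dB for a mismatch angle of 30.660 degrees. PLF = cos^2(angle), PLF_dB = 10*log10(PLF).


PLF_linear = cos^2(30.660 deg) = 0.7399586
PLF_dB = 10 * log10(0.7399586) = -1.308 dB

-1.308 dB


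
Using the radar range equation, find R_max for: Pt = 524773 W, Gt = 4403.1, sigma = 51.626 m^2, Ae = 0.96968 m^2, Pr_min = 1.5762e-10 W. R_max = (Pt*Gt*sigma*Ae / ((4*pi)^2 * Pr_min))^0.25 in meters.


R^4 = 524773*4403.1*51.626*0.96968 / ((4*pi)^2 * 1.5762e-10) = 4.647248e+18
R_max = 4.647248e+18^0.25 = 46430 m

46430 m


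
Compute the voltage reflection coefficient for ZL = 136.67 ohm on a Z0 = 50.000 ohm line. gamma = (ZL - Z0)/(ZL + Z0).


gamma = (136.67 - 50.000) / (136.67 + 50.000) = 0.4643

0.4643


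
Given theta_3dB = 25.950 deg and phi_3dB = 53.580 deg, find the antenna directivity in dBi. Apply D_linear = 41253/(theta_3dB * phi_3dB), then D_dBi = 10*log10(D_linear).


D_linear = 41253 / (25.950 * 53.580) = 29.66986
D_dBi = 10 * log10(29.66986) = 14.72 dBi

14.72 dBi


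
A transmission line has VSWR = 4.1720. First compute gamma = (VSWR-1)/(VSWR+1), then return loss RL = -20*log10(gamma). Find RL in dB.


gamma = (4.1720 - 1) / (4.1720 + 1) = 0.6133024
RL = -20 * log10(0.6133024) = 4.247 dB

4.247 dB


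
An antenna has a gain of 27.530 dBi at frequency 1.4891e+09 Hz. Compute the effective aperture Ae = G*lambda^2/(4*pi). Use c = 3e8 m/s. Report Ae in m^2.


lambda = c / f = 3.0000e+08 / 1.4891e+09 = 0.2014640 m
G_linear = 10^(27.530/10) = 566.2393
Ae = G_linear * lambda^2 / (4*pi) = 566.2393 * 0.2014640^2 / (4*pi) = 1.829 m^2

1.829 m^2


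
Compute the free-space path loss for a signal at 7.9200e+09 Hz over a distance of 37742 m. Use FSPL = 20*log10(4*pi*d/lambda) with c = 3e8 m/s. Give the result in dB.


lambda = c / f = 3.0000e+08 / 7.9200e+09 = 0.03787879 m
FSPL = 20 * log10(4*pi*37742/0.03787879) = 142.0 dB

142.0 dB


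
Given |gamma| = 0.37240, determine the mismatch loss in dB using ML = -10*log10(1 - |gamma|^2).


ML = -10 * log10(1 - 0.37240^2) = -10 * log10(0.86131824) = 0.6484 dB

0.6484 dB


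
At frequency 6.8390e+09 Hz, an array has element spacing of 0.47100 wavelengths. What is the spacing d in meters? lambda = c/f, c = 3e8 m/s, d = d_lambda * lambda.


lambda = c / f = 3.0000e+08 / 6.8390e+09 = 0.04386606 m
d = 0.47100 * 0.04386606 = 0.02066 m

0.02066 m


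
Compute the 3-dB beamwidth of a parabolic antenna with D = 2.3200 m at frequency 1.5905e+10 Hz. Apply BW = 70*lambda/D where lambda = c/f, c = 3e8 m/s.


lambda = c / f = 3.0000e+08 / 1.5905e+10 = 0.01886199 m
BW = 70 * 0.01886199 / 2.3200 = 0.5691 deg

0.5691 deg


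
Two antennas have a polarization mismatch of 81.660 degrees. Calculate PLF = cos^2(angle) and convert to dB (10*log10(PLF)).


PLF_linear = cos^2(81.660 deg) = 0.02103863
PLF_dB = 10 * log10(0.02103863) = -16.77 dB

-16.77 dB


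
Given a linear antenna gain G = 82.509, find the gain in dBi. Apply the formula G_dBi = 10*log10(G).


G_dBi = 10 * log10(82.509) = 19.17 dBi

19.17 dBi


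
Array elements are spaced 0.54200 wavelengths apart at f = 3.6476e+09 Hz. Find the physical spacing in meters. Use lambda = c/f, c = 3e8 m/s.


lambda = c / f = 3.0000e+08 / 3.6476e+09 = 0.08224586 m
d = 0.54200 * 0.08224586 = 0.04458 m

0.04458 m


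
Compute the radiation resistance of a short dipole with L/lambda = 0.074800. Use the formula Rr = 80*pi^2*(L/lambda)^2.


Rr = 80 * pi^2 * (0.074800)^2 = 80 * 9.869604 * 5.595040e-03 = 4.418 ohm

4.418 ohm


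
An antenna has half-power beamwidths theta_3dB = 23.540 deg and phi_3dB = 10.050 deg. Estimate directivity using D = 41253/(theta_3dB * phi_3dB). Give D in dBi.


D_linear = 41253 / (23.540 * 10.050) = 174.3745
D_dBi = 10 * log10(174.3745) = 22.41 dBi

22.41 dBi


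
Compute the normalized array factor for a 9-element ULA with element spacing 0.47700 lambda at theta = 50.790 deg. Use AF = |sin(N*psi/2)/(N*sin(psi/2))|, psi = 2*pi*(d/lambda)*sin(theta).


psi = 2*pi*0.47700*sin(50.790 deg) = 2.322240 rad
AF = |sin(9*2.322240/2) / (9*sin(2.322240/2))| = 0.1036

0.1036


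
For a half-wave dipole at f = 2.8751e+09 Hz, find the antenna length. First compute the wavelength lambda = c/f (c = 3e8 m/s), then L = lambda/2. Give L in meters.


lambda = c / f = 3.0000e+08 / 2.8751e+09 = 0.1043442 m
L = lambda / 2 = 0.1043442 / 2 = 0.05217 m

0.05217 m


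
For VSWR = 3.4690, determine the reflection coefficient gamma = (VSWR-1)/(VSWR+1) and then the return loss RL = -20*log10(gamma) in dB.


gamma = (3.4690 - 1) / (3.4690 + 1) = 0.5524726
RL = -20 * log10(0.5524726) = 5.154 dB

5.154 dB


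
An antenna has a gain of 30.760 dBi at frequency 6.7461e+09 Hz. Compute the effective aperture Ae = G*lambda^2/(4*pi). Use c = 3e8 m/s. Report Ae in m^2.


lambda = c / f = 3.0000e+08 / 6.7461e+09 = 0.04447014 m
G_linear = 10^(30.760/10) = 1191.242
Ae = G_linear * lambda^2 / (4*pi) = 1191.242 * 0.04447014^2 / (4*pi) = 0.1875 m^2

0.1875 m^2


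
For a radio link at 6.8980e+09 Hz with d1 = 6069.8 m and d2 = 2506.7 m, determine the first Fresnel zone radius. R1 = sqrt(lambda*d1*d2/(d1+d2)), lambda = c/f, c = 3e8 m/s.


lambda = c / f = 3.0000e+08 / 6.8980e+09 = 0.04349087 m
R1 = sqrt(0.04349087 * 6069.8 * 2506.7 / (6069.8 + 2506.7)) = 8.784 m

8.784 m


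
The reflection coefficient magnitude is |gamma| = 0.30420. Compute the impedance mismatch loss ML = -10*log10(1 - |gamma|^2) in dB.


ML = -10 * log10(1 - 0.30420^2) = -10 * log10(0.90746236) = 0.4217 dB

0.4217 dB


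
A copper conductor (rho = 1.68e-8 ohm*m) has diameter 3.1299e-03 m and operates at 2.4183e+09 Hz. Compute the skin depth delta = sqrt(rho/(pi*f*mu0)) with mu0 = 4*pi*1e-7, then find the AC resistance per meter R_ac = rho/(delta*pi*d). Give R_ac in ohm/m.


delta = sqrt(1.68e-8 / (pi * 2.4183e+09 * 4*pi*1e-7)) = 1.326538e-06 m
R_ac = 1.68e-8 / (1.326538e-06 * pi * 3.1299e-03) = 1.288 ohm/m

1.288 ohm/m


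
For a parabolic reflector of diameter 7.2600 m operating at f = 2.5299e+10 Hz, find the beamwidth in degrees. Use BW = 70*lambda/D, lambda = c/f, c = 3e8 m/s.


lambda = c / f = 3.0000e+08 / 2.5299e+10 = 0.01185818 m
BW = 70 * 0.01185818 / 7.2600 = 0.1143 deg

0.1143 deg


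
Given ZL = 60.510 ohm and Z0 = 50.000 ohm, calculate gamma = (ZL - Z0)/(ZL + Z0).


gamma = (60.510 - 50.000) / (60.510 + 50.000) = 0.09510

0.09510


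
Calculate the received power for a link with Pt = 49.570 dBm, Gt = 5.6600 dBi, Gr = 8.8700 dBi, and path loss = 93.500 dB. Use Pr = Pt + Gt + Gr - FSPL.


Pr = 49.570 + 5.6600 + 8.8700 - 93.500 = -29.40 dBm

-29.40 dBm


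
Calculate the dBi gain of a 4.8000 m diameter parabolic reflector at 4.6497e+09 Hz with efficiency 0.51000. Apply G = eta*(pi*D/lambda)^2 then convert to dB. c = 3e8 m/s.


lambda = c / f = 3.0000e+08 / 4.6497e+09 = 0.06452029 m
G_linear = 0.51000 * (pi * 4.8000 / 0.06452029)^2 = 27858.63
G_dBi = 10 * log10(27858.63) = 44.45 dBi

44.45 dBi


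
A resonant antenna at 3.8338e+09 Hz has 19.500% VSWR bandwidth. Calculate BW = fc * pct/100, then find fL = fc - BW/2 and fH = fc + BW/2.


BW = 3.8338e+09 * 19.500/100 = 7.475910e+08 Hz
fL = 3.8338e+09 - 7.475910e+08/2 = 3.460e+09 Hz
fH = 3.8338e+09 + 7.475910e+08/2 = 4.208e+09 Hz

BW=7.476e+08 Hz, fL=3.460e+09 Hz, fH=4.208e+09 Hz


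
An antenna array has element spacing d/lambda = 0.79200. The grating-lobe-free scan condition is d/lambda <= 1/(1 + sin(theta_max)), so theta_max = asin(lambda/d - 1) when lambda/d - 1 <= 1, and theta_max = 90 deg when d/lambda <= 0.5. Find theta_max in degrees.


lambda/d - 1 = 1/0.79200 - 1 = 0.2626263
theta_max = asin(0.2626263) = 15.23 deg

15.23 deg


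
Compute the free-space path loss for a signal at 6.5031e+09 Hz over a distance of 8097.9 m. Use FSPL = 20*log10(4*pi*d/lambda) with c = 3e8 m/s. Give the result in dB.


lambda = c / f = 3.0000e+08 / 6.5031e+09 = 0.04613184 m
FSPL = 20 * log10(4*pi*8097.9/0.04613184) = 126.9 dB

126.9 dB


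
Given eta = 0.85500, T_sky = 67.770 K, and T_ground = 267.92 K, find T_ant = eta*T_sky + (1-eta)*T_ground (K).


T_ant = 0.85500 * 67.770 + (1 - 0.85500) * 267.92 = 96.79 K

96.79 K


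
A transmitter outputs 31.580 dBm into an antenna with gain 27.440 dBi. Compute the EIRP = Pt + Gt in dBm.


EIRP = Pt + Gt = 31.580 + 27.440 = 59.02 dBm

59.02 dBm


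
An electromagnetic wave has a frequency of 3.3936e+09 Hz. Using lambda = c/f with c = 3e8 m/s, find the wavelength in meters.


lambda = c / f = 3.0000e+08 / 3.3936e+09 = 0.08840 m

0.08840 m


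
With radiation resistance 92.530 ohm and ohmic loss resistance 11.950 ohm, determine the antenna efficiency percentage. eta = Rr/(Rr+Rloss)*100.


eta = 92.530 / (92.530 + 11.950) * 100 = 88.56%

88.56%


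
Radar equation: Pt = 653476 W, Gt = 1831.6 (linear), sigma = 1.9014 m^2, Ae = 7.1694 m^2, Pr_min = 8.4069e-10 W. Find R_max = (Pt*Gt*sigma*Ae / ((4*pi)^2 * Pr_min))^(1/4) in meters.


R^4 = 653476*1831.6*1.9014*7.1694 / ((4*pi)^2 * 8.4069e-10) = 1.229026e+17
R_max = 1.229026e+17^0.25 = 18724 m

18724 m


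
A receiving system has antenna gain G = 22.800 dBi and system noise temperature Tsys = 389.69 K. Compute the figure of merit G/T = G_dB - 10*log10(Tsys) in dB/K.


G/T = 22.800 - 10*log10(389.69) = 22.800 - 25.90719 = -3.107 dB/K

-3.107 dB/K


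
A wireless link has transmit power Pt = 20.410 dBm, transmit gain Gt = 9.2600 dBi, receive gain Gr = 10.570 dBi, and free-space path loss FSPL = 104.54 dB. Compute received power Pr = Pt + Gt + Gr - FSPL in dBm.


Pr = 20.410 + 9.2600 + 10.570 - 104.54 = -64.30 dBm

-64.30 dBm


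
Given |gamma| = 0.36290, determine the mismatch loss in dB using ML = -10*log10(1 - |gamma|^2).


ML = -10 * log10(1 - 0.36290^2) = -10 * log10(0.86830359) = 0.6133 dB

0.6133 dB


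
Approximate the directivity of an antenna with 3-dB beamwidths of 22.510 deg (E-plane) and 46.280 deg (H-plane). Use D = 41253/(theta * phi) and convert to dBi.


D_linear = 41253 / (22.510 * 46.280) = 39.59923
D_dBi = 10 * log10(39.59923) = 15.98 dBi

15.98 dBi


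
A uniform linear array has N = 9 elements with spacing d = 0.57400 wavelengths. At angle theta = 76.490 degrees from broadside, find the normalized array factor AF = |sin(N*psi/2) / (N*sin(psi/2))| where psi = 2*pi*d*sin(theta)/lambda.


psi = 2*pi*0.57400*sin(76.490 deg) = 3.506752 rad
AF = |sin(9*3.506752/2) / (9*sin(3.506752/2))| = 8.176e-03

8.176e-03


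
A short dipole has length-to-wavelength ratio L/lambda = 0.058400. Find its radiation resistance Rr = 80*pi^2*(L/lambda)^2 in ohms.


Rr = 80 * pi^2 * (0.058400)^2 = 80 * 9.869604 * 3.410560e-03 = 2.693 ohm

2.693 ohm


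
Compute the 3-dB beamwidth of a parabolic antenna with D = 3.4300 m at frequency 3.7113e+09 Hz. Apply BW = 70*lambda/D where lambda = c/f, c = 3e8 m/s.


lambda = c / f = 3.0000e+08 / 3.7113e+09 = 0.08083421 m
BW = 70 * 0.08083421 / 3.4300 = 1.650 deg

1.650 deg


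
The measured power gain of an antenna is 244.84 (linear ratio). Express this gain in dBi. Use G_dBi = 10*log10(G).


G_dBi = 10 * log10(244.84) = 23.89 dBi

23.89 dBi


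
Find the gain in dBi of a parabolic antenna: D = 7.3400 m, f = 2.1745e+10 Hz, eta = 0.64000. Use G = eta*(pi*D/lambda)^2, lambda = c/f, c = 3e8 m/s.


lambda = c / f = 3.0000e+08 / 2.1745e+10 = 0.01379628 m
G_linear = 0.64000 * (pi * 7.3400 / 0.01379628)^2 = 1.787919e+06
G_dBi = 10 * log10(1.787919e+06) = 62.52 dBi

62.52 dBi


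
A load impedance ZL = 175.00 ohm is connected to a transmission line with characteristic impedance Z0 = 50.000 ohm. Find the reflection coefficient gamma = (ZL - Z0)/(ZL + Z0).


gamma = (175.00 - 50.000) / (175.00 + 50.000) = 0.5556

0.5556


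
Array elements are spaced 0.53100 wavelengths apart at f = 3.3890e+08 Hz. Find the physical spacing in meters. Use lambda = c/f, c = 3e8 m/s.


lambda = c / f = 3.0000e+08 / 3.3890e+08 = 0.8852169 m
d = 0.53100 * 0.8852169 = 0.4701 m

0.4701 m


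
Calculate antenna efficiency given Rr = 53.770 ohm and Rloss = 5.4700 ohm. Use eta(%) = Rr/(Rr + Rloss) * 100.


eta = 53.770 / (53.770 + 5.4700) * 100 = 90.77%

90.77%


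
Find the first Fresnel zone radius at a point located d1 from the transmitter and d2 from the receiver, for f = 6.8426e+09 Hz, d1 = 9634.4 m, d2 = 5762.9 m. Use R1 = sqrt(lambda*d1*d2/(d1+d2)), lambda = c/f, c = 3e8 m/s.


lambda = c / f = 3.0000e+08 / 6.8426e+09 = 0.04384298 m
R1 = sqrt(0.04384298 * 9634.4 * 5762.9 / (9634.4 + 5762.9)) = 12.57 m

12.57 m


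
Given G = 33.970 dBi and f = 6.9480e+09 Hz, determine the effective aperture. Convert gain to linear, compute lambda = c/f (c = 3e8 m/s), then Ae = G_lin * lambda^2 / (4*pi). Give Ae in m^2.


lambda = c / f = 3.0000e+08 / 6.9480e+09 = 0.04317789 m
G_linear = 10^(33.970/10) = 2494.595
Ae = G_linear * lambda^2 / (4*pi) = 2494.595 * 0.04317789^2 / (4*pi) = 0.3701 m^2

0.3701 m^2


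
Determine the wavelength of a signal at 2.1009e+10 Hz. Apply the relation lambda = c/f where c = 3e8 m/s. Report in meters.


lambda = c / f = 3.0000e+08 / 2.1009e+10 = 0.01428 m

0.01428 m


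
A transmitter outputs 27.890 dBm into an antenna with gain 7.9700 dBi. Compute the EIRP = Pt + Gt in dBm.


EIRP = Pt + Gt = 27.890 + 7.9700 = 35.86 dBm

35.86 dBm


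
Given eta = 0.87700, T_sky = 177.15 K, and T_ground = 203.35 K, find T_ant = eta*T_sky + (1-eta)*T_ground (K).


T_ant = 0.87700 * 177.15 + (1 - 0.87700) * 203.35 = 180.4 K

180.4 K


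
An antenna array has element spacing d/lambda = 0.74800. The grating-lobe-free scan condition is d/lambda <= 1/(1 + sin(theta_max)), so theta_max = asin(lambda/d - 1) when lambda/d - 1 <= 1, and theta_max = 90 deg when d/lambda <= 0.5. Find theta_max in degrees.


lambda/d - 1 = 1/0.74800 - 1 = 0.3368984
theta_max = asin(0.3368984) = 19.69 deg

19.69 deg


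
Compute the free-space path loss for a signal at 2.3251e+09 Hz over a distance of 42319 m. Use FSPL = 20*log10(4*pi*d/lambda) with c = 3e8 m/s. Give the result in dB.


lambda = c / f = 3.0000e+08 / 2.3251e+09 = 0.1290267 m
FSPL = 20 * log10(4*pi*42319/0.1290267) = 132.3 dB

132.3 dB


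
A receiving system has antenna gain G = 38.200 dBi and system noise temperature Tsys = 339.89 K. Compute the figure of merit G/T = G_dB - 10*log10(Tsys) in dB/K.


G/T = 38.200 - 10*log10(339.89) = 38.200 - 25.31338 = 12.89 dB/K

12.89 dB/K
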